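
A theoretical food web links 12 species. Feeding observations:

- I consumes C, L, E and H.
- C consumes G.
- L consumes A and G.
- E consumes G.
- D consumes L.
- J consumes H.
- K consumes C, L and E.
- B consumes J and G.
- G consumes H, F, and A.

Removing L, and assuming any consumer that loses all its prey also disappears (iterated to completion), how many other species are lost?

1

Remove L.
Round 1: D (all prey gone) → extinct.
No further losses. Total secondary extinctions: 1.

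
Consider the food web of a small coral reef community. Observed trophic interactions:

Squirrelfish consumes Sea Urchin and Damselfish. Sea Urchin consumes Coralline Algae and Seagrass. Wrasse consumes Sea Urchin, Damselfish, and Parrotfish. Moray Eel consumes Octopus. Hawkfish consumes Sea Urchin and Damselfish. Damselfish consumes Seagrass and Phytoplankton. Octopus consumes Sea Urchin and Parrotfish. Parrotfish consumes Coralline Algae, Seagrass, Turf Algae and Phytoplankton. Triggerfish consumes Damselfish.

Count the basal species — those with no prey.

4

Basal species (no prey listed): Coralline Algae, Turf Algae, Seagrass, Phytoplankton.
Count: 4.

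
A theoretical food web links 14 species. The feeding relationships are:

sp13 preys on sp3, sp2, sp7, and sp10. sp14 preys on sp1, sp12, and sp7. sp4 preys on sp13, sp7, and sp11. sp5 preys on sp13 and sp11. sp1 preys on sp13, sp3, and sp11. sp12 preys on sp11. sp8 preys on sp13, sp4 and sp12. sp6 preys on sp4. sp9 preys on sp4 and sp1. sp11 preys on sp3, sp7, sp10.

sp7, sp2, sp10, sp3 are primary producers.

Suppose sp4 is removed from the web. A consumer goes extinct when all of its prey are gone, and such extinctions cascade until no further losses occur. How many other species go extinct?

Remove sp4.
Round 1: sp6 (all prey gone) → extinct.
No further losses. Total secondary extinctions: 1.

1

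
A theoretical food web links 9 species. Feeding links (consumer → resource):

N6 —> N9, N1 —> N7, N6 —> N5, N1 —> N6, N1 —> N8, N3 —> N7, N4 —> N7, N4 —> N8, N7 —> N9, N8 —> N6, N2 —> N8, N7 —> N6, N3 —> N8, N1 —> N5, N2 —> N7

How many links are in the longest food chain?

One longest chain: N9 → N6 → N8 → N3.
It has 4 species and 3 links.

3 links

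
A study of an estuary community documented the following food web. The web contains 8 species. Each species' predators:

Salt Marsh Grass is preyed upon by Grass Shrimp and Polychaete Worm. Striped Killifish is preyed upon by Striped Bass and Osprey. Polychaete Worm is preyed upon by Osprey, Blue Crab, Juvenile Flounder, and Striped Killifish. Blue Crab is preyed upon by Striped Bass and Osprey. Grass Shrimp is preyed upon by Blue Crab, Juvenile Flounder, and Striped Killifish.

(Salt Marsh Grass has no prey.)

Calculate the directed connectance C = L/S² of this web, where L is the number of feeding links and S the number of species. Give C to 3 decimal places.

C = 0.203

The web has S = 8 species and L = 13 feeding links.
C = L / S² = 13 / 64 = 0.2031 ≈ 0.203.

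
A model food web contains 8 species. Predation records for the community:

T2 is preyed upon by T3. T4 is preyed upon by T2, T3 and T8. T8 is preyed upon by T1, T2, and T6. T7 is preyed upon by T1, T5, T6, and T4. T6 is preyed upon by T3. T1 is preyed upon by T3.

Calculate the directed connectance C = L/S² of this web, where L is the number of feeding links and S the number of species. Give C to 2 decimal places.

C = 0.20

The web has S = 8 species and L = 13 feeding links.
C = L / S² = 13 / 64 = 0.2031 ≈ 0.20.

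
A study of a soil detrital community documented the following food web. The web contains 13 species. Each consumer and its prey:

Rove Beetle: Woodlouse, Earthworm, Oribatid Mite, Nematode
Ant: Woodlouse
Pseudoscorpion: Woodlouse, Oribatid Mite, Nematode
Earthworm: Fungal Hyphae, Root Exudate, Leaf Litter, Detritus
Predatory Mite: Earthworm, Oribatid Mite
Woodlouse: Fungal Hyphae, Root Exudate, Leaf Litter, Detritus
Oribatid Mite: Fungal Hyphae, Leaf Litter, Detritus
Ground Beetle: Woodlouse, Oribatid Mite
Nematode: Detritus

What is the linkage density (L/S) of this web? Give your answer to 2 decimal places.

L/S = 1.85

There are L = 24 links among S = 13 species.
L/S = 24/13 = 1.8462 ≈ 1.85.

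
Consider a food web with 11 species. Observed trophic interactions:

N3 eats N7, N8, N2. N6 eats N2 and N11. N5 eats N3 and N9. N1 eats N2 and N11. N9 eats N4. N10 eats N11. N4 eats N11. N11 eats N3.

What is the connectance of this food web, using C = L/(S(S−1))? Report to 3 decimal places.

The web has S = 11 species and L = 13 feeding links.
C = L / (S(S−1)) = 13 / 110 = 0.1182 ≈ 0.118.

C = 0.118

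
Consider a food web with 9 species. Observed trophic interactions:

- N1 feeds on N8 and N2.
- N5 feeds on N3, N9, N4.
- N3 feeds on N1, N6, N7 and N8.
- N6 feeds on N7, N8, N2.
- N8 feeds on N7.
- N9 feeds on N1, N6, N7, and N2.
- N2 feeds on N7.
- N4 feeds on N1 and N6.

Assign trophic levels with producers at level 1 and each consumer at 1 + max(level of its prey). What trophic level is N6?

Trophic level 3

N7 is a producer → level 1.
N2 eats N7 → level 2.
N6 eats N2 (level 2); other prey at levels: N7 1, N8 2 → level 3.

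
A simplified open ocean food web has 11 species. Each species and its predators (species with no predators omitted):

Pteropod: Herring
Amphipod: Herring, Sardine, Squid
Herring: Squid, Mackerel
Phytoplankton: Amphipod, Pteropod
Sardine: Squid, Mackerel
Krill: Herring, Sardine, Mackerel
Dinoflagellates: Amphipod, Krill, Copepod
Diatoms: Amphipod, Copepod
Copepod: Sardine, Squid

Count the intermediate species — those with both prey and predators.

6

Intermediate species (has both prey and predators): Amphipod, Krill, Pteropod, Copepod, Herring, Sardine.
Count: 6.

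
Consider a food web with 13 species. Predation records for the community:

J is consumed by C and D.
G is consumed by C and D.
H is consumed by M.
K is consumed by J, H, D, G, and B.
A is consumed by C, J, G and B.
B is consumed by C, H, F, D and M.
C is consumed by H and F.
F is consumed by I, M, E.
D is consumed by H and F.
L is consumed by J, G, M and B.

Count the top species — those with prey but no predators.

Top species (has prey, but nothing eats it): E, M, I.
Count: 3.

3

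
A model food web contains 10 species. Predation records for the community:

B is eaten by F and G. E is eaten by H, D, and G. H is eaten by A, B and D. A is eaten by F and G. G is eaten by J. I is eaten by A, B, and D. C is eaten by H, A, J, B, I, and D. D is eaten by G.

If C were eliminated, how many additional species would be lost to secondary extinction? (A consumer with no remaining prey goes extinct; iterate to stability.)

Remove C.
Round 1: I (all prey gone) → extinct.
No further losses. Total secondary extinctions: 1.

1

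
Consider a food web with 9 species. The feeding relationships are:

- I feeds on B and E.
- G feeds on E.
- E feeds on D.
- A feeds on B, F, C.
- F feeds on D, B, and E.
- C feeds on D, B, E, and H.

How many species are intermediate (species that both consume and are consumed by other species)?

Intermediate species (has both prey and predators): E, C, F.
Count: 3.

3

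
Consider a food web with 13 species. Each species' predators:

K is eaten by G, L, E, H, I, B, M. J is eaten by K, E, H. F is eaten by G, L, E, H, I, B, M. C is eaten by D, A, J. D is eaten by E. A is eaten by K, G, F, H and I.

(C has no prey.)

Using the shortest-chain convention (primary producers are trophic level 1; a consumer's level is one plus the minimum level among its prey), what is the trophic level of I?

Trophic level 3

C is a producer → level 1.
A eats C → level 2.
I eats A → level 3.
No prey of I is below level 2, so 3 is the minimum.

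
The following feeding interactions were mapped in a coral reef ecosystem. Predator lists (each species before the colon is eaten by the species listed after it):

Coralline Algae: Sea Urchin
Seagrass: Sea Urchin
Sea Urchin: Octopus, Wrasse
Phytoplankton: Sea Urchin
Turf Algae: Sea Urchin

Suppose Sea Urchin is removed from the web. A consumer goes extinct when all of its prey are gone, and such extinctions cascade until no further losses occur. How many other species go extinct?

2

Remove Sea Urchin.
Round 1: Octopus (all prey gone), Wrasse (all prey gone) → extinct.
No further losses. Total secondary extinctions: 2.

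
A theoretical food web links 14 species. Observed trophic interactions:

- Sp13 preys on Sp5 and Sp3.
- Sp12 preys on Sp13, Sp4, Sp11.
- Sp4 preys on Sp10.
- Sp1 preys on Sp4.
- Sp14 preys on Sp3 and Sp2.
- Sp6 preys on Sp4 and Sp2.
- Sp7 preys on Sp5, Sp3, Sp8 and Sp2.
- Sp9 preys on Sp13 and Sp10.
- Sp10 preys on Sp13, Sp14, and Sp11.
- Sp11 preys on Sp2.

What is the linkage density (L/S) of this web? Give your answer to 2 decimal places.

L/S = 1.50

There are L = 21 links among S = 14 species.
L/S = 21/14 = 1.5000 ≈ 1.50.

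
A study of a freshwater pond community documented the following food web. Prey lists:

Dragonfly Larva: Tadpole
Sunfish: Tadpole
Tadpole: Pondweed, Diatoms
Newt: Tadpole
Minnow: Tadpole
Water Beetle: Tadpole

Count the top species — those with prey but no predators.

Top species (has prey, but nothing eats it): Dragonfly Larva, Water Beetle, Sunfish, Minnow, Newt.
Count: 5.

5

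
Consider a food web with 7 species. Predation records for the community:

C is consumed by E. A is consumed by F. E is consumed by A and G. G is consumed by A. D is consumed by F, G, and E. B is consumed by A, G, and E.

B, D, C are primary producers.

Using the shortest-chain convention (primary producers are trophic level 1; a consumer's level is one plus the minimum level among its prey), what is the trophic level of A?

Trophic level 2

B is a producer → level 1.
A eats B → level 2.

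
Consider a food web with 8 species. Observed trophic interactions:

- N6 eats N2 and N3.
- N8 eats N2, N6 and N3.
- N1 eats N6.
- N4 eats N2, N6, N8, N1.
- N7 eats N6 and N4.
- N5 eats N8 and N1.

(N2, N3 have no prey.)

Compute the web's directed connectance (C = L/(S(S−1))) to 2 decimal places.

C = 0.25

The web has S = 8 species and L = 14 feeding links.
C = L / (S(S−1)) = 14 / 56 = 0.2500 ≈ 0.25.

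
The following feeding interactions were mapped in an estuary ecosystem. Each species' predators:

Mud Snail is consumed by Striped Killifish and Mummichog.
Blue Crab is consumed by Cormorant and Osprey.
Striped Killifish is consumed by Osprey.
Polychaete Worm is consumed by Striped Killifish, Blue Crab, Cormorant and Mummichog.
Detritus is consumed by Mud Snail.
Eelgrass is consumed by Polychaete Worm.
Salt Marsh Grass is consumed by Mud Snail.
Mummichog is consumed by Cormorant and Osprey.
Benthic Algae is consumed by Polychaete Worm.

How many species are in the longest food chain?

4 species

One longest chain: Detritus → Mud Snail → Mummichog → Cormorant.
It has 4 species and 3 links.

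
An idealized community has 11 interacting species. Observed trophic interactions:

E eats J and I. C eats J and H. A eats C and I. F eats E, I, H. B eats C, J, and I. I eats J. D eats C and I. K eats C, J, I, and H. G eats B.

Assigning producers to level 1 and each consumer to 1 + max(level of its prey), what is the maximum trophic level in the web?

4

Producers (level 1): H, J.
H → C → B → G gives G level 4.
No species has a prey at level 4, so no species reaches level 5.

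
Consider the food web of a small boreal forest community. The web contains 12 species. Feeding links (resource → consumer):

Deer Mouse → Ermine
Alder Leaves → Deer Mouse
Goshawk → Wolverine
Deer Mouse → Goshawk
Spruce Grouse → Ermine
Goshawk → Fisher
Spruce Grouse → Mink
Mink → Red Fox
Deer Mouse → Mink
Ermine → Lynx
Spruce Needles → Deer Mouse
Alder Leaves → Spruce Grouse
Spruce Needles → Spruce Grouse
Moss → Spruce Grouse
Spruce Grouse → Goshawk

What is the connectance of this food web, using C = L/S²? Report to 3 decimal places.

The web has S = 12 species and L = 15 feeding links.
C = L / S² = 15 / 144 = 0.1042 ≈ 0.104.

C = 0.104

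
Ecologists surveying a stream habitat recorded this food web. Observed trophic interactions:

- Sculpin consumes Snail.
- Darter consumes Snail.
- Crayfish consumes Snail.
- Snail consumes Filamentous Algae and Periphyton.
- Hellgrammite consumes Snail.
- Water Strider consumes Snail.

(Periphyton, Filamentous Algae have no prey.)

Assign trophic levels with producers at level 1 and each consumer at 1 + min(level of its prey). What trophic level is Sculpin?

Periphyton is a producer → level 1.
Snail eats Periphyton → level 2.
Sculpin eats Snail → level 3.
No prey of Sculpin is below level 2, so 3 is the minimum.

Trophic level 3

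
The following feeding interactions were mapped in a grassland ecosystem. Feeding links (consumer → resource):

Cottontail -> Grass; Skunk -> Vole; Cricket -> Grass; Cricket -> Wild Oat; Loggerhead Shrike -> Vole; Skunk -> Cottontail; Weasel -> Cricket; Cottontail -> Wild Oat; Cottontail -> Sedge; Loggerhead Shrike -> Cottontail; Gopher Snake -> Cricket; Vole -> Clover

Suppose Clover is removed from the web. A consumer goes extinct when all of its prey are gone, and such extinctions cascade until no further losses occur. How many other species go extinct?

Remove Clover.
Round 1: Vole (all prey gone) → extinct.
No further losses. Total secondary extinctions: 1.

1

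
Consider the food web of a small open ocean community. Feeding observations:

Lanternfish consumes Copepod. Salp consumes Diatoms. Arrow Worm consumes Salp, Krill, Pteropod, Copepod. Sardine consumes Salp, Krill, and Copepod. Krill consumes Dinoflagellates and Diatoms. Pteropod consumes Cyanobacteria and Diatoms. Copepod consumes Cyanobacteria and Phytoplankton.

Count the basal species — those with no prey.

Basal species (no prey listed): Dinoflagellates, Diatoms, Cyanobacteria, Phytoplankton.
Count: 4.

4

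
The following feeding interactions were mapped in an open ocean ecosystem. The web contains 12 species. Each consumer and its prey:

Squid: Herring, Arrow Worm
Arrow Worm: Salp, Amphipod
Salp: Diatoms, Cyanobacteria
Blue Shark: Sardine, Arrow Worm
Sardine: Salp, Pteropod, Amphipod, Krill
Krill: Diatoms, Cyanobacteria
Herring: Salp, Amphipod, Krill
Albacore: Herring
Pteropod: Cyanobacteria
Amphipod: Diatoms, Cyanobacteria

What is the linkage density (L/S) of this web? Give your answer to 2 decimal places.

There are L = 21 links among S = 12 species.
L/S = 21/12 = 1.7500 ≈ 1.75.

L/S = 1.75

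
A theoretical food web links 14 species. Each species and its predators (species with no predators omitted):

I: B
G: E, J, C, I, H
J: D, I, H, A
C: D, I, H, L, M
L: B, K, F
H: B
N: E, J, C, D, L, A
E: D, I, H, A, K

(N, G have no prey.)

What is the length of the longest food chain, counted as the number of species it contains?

4 species

One longest chain: N → C → L → B.
It has 4 species and 3 links.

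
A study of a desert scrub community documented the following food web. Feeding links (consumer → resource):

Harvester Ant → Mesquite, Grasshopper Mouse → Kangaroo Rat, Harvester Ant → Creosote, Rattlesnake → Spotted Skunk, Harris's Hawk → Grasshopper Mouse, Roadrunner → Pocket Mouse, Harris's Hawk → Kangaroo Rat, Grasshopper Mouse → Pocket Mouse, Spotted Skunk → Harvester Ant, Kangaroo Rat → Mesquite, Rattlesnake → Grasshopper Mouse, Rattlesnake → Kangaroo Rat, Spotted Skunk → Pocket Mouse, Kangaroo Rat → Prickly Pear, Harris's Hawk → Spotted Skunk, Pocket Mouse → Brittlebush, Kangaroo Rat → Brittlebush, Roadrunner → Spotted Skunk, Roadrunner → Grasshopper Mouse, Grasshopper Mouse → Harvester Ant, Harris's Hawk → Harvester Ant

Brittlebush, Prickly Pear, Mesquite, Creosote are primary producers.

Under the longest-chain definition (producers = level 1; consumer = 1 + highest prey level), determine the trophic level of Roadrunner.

Brittlebush is a producer → level 1.
Pocket Mouse eats Brittlebush → level 2.
Grasshopper Mouse eats Pocket Mouse (level 2); other prey at levels: Harvester Ant 2, Kangaroo Rat 2 → level 3.
Roadrunner eats Grasshopper Mouse (level 3); other prey at levels: Pocket Mouse 2, Spotted Skunk 3 → level 4.

Trophic level 4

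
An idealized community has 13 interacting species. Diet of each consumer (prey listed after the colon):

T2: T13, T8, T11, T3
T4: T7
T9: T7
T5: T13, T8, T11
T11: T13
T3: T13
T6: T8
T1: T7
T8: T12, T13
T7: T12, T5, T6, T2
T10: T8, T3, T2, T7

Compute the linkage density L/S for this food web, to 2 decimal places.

L/S = 1.77

There are L = 23 links among S = 13 species.
L/S = 23/13 = 1.7692 ≈ 1.77.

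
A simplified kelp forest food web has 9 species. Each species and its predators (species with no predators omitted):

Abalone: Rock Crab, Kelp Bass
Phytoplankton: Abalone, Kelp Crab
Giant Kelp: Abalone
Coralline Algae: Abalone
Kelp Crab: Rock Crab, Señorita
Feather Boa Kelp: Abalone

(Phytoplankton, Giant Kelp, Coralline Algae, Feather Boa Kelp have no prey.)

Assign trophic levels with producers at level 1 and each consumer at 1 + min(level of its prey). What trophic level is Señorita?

Trophic level 3

Phytoplankton is a producer → level 1.
Kelp Crab eats Phytoplankton → level 2.
Señorita eats Kelp Crab → level 3.
No prey of Señorita is below level 2, so 3 is the minimum.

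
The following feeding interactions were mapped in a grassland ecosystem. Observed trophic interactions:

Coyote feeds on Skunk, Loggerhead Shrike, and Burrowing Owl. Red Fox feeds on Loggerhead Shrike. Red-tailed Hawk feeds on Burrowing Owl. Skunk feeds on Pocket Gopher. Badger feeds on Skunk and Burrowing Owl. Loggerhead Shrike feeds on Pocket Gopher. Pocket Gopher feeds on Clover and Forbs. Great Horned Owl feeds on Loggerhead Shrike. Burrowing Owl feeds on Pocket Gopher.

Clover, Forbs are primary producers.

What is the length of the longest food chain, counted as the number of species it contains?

One longest chain: Clover → Pocket Gopher → Burrowing Owl → Red-tailed Hawk.
It has 4 species and 3 links.

4 species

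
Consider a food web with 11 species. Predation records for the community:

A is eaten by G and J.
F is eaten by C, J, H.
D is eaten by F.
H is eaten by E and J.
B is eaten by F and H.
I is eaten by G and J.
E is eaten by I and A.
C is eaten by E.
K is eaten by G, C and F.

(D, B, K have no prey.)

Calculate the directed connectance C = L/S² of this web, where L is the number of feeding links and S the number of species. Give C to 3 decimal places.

C = 0.149

The web has S = 11 species and L = 18 feeding links.
C = L / S² = 18 / 121 = 0.1488 ≈ 0.149.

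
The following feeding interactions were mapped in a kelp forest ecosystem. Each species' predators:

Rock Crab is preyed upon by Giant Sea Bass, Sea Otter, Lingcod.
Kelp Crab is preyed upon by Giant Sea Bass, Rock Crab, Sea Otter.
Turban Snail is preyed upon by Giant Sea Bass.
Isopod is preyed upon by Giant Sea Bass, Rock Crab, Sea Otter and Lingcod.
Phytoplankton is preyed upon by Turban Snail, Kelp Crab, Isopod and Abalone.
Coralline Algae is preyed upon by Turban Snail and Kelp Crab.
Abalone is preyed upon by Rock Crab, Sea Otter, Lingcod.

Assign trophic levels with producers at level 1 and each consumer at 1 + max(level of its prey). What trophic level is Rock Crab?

Trophic level 3

Phytoplankton is a producer → level 1.
Kelp Crab eats Phytoplankton (level 1); other prey at levels: Coralline Algae 1 → level 2.
Rock Crab eats Kelp Crab (level 2); other prey at levels: Isopod 2, Abalone 2 → level 3.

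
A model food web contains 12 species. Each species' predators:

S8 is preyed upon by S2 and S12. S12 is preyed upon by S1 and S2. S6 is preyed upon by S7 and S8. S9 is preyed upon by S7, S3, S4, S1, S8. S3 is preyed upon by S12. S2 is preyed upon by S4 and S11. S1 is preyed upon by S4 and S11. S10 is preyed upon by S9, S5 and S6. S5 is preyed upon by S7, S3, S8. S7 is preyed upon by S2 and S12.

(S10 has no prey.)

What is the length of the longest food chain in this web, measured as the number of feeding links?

One longest chain: S10 → S9 → S3 → S12 → S1 → S4.
It has 6 species and 5 links.

5 links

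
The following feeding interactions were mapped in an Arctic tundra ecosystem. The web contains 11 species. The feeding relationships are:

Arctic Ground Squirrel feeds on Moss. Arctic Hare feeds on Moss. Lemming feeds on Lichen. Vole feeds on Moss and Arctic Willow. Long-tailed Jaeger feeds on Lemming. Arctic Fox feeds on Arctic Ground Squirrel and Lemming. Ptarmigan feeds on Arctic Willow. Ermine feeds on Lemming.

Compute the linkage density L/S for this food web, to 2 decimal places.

L/S = 0.91

There are L = 10 links among S = 11 species.
L/S = 10/11 = 0.9091 ≈ 0.91.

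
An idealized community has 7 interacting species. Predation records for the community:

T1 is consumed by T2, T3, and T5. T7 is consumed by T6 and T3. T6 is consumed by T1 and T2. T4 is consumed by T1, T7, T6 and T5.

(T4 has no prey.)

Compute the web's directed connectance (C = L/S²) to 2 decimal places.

C = 0.22

The web has S = 7 species and L = 11 feeding links.
C = L / S² = 11 / 49 = 0.2245 ≈ 0.22.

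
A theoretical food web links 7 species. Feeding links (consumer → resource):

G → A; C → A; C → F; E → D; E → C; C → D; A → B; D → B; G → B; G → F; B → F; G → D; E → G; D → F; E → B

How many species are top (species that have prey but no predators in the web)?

1

Top species (has prey, but nothing eats it): E.
Count: 1.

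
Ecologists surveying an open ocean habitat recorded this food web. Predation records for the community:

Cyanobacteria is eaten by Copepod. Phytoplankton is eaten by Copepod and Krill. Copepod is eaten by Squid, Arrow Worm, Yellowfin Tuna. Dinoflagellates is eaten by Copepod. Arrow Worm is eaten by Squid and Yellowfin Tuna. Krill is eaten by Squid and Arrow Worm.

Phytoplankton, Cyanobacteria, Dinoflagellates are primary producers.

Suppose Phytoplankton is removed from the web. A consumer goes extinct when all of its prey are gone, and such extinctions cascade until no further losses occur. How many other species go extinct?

1

Remove Phytoplankton.
Round 1: Krill (all prey gone) → extinct.
No further losses. Total secondary extinctions: 1.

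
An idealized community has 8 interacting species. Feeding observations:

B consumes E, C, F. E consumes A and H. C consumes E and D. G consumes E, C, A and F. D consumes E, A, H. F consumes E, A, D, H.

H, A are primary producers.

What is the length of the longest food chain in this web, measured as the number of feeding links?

One longest chain: H → E → D → C → B.
It has 5 species and 4 links.

4 links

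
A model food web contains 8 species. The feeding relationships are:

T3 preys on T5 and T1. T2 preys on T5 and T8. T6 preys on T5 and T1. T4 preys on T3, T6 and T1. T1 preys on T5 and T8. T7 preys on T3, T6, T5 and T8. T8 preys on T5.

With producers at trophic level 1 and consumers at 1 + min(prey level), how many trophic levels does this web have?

Producers (level 1): T5.
Following each consumer down to its lowest-level prey: T5 → T1 → T4 (levels 1 through 3).
All prey of T4 (T1 2, T3 2, T6 2) are at level 2 or above, so T4 is at level 1 + 2 = 3.
Every consumer has at least one prey at level 2 or below, so none exceeds level 3.

3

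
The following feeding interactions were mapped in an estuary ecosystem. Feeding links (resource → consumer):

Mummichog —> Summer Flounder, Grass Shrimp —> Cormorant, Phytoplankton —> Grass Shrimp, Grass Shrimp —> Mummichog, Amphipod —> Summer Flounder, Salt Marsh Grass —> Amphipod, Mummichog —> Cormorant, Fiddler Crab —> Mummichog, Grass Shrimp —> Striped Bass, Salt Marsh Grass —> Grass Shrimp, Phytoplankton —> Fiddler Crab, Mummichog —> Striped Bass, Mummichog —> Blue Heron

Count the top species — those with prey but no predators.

4

Top species (has prey, but nothing eats it): Cormorant, Striped Bass, Summer Flounder, Blue Heron.
Count: 4.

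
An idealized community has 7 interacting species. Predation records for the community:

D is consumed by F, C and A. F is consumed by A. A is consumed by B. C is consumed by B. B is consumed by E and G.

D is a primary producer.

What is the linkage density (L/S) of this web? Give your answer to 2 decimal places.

There are L = 8 links among S = 7 species.
L/S = 8/7 = 1.1429 ≈ 1.14.

L/S = 1.14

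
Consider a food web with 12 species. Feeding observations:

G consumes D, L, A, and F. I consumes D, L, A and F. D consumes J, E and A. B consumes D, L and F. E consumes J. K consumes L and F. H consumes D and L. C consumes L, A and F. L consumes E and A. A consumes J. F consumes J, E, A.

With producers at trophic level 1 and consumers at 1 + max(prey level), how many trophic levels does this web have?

Producers (level 1): J.
J → A → L → H gives H level 4.
No species has a prey at level 4, so no species reaches level 5.

4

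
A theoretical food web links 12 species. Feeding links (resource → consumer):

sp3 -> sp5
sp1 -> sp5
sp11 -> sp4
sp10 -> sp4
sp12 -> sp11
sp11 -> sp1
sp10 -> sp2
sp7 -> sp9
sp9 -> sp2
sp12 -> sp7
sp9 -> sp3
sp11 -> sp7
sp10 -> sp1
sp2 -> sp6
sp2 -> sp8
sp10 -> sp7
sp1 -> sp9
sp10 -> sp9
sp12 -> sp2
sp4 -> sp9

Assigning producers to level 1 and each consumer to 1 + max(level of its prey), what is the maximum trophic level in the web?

Producers (level 1): sp10, sp12.
sp12 → sp11 → sp7 → sp9 → sp2 → sp6 gives sp6 level 6.
No species has a prey at level 6, so no species reaches level 7.

6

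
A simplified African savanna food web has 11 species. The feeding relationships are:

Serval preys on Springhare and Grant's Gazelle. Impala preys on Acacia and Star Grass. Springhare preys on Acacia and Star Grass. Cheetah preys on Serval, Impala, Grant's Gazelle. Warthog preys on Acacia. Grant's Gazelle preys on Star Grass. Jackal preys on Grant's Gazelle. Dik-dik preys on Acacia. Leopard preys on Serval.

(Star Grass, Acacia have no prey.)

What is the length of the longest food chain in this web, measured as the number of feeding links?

3 links

One longest chain: Star Grass → Springhare → Serval → Cheetah.
It has 4 species and 3 links.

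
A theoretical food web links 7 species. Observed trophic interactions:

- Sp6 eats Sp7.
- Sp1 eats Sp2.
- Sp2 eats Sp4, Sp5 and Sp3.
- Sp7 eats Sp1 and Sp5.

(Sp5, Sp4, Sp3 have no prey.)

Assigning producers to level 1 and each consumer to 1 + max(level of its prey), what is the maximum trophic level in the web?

Producers (level 1): Sp5, Sp4, Sp3.
Sp5 → Sp2 → Sp1 → Sp7 → Sp6 gives Sp6 level 5.
No species has a prey at level 5, so no species reaches level 6.

5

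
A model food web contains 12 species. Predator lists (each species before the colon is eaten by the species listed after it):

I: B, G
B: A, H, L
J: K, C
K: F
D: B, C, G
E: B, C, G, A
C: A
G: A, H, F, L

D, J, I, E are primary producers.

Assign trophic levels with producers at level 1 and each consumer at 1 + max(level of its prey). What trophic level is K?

J is a producer → level 1.
K eats J → level 2.

Trophic level 2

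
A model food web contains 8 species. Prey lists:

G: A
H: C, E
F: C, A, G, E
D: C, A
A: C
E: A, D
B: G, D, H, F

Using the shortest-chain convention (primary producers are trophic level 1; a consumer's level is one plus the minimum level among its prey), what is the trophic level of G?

C is a producer → level 1.
A eats C → level 2.
G eats A → level 3.
No prey of G is below level 2, so 3 is the minimum.

Trophic level 3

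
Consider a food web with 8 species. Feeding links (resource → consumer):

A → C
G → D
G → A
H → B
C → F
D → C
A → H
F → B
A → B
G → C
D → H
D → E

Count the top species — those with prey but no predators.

2

Top species (has prey, but nothing eats it): E, B.
Count: 2.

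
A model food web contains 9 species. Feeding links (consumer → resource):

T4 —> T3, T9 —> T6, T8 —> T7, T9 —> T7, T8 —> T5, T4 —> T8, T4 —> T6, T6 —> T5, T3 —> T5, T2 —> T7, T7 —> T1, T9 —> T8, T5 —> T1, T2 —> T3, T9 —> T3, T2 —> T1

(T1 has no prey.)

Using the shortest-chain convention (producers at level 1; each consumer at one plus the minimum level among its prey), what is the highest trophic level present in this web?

Producers (level 1): T1.
Following each consumer down to its lowest-level prey: T1 → T5 → T3 → T4 (levels 1 through 4).
All prey of T4 (T3 3, T8 3, T6 3) are at level 3 or above, so T4 is at level 1 + 3 = 4.
Every consumer has at least one prey at level 3 or below, so none exceeds level 4.

4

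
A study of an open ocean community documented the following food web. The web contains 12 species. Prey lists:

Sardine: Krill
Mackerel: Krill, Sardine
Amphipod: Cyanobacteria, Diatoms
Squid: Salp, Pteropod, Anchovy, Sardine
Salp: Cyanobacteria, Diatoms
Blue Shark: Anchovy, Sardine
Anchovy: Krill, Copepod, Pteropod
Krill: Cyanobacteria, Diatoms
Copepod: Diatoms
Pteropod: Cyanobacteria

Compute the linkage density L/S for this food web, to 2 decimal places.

L/S = 1.67

There are L = 20 links among S = 12 species.
L/S = 20/12 = 1.6667 ≈ 1.67.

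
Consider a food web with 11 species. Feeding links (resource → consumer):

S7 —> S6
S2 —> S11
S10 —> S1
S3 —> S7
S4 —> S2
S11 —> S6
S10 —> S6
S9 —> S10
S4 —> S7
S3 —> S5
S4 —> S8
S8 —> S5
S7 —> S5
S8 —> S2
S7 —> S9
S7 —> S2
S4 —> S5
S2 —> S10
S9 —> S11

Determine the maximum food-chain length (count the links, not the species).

4 links

One longest chain: S4 → S7 → S9 → S10 → S1.
It has 5 species and 4 links.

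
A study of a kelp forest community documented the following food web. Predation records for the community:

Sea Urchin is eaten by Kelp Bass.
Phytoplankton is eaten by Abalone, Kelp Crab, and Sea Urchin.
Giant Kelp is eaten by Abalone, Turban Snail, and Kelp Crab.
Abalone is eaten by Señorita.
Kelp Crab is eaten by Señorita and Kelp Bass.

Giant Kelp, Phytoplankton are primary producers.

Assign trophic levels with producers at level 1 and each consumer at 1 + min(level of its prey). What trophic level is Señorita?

Trophic level 3

Giant Kelp is a producer → level 1.
Kelp Crab eats Giant Kelp → level 2.
Señorita eats Kelp Crab → level 3.
No prey of Señorita is below level 2, so 3 is the minimum.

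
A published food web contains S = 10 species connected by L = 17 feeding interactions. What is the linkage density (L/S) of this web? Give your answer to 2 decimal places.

L/S = 1.70

There are L = 17 links among S = 10 species.
L/S = 17/10 = 1.7000 ≈ 1.70.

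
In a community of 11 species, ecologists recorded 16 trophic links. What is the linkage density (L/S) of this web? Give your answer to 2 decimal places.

L/S = 1.45

There are L = 16 links among S = 11 species.
L/S = 16/11 = 1.4545 ≈ 1.45.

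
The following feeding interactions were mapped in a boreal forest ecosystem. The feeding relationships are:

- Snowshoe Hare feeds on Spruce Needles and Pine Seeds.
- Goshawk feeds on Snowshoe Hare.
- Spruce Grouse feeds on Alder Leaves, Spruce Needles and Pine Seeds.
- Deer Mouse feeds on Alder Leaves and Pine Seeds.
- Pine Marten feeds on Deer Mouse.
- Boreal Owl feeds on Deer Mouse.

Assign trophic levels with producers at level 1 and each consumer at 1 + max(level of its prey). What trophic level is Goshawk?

Trophic level 3

Spruce Needles is a producer → level 1.
Snowshoe Hare eats Spruce Needles (level 1); other prey at levels: Pine Seeds 1 → level 2.
Goshawk eats Snowshoe Hare → level 3.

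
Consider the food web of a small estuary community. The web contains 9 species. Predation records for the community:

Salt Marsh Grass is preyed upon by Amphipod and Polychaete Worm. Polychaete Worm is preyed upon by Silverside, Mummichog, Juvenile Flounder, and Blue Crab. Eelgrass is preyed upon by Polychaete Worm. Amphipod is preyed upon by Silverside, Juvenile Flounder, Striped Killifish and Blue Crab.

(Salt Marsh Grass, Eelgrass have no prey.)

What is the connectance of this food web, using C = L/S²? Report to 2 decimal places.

C = 0.14

The web has S = 9 species and L = 11 feeding links.
C = L / S² = 11 / 81 = 0.1358 ≈ 0.14.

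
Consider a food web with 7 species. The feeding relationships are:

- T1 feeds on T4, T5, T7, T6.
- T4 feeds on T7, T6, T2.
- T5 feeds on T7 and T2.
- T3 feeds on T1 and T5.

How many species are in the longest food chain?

4 species

One longest chain: T7 → T5 → T1 → T3.
It has 4 species and 3 links.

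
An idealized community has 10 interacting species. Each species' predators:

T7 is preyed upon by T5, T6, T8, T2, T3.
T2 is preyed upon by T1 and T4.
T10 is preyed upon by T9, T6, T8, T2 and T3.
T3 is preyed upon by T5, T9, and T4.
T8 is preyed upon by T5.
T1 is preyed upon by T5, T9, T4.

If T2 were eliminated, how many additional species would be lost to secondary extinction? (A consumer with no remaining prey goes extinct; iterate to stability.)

Remove T2.
Round 1: T1 (all prey gone) → extinct.
No further losses. Total secondary extinctions: 1.

1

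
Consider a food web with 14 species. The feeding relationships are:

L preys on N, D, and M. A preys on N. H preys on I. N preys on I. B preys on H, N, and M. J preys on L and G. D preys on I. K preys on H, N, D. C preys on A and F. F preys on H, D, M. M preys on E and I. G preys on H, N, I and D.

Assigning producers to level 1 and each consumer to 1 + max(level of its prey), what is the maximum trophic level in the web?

Producers (level 1): E, I.
I → D → L → J gives J level 4.
No species has a prey at level 4, so no species reaches level 5.

4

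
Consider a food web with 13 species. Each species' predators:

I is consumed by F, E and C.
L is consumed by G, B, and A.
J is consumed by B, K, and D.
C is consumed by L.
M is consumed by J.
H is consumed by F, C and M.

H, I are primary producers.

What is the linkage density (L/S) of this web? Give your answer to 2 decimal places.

L/S = 1.08

There are L = 14 links among S = 13 species.
L/S = 14/13 = 1.0769 ≈ 1.08.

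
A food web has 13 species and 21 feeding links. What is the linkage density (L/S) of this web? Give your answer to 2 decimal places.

L/S = 1.62

There are L = 21 links among S = 13 species.
L/S = 21/13 = 1.6154 ≈ 1.62.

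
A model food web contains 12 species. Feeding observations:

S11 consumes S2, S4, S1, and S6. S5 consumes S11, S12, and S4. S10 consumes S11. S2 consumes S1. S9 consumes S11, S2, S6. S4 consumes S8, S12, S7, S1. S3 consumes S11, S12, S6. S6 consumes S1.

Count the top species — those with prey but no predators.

Top species (has prey, but nothing eats it): S5, S10, S9, S3.
Count: 4.

4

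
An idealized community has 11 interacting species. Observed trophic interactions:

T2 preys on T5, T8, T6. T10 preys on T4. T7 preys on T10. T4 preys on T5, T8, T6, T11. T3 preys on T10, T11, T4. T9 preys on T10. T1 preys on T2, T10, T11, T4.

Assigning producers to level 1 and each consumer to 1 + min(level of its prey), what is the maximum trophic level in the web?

4

Producers (level 1): T6, T8, T11, T5.
Following each consumer down to its lowest-level prey: T6 → T4 → T10 → T9 (levels 1 through 4).
All prey of T9 (T10 3) are at level 3 or above, so T9 is at level 1 + 3 = 4.
Every consumer has at least one prey at level 3 or below, so none exceeds level 4.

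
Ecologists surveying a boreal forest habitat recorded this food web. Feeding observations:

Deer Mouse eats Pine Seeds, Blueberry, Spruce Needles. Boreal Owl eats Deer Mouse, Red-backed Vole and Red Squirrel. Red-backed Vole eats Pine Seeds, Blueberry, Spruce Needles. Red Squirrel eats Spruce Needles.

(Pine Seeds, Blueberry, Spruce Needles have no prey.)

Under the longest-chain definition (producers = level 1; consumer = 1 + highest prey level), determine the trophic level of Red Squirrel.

Spruce Needles is a producer → level 1.
Red Squirrel eats Spruce Needles → level 2.

Trophic level 2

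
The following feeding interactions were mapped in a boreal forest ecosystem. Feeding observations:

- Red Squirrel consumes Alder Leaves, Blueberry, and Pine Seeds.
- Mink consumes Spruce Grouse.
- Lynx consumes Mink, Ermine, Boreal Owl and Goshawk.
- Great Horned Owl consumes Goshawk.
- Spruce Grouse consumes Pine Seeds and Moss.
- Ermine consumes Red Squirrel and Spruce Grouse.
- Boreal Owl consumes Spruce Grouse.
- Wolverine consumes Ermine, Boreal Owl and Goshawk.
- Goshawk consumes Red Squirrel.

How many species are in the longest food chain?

4 species

One longest chain: Blueberry → Red Squirrel → Goshawk → Lynx.
It has 4 species and 3 links.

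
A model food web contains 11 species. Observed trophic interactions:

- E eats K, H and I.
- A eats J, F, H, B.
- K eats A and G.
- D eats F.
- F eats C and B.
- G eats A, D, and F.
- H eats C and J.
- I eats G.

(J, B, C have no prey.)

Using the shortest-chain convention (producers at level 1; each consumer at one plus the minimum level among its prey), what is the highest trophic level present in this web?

4

Producers (level 1): J, B, C.
Following each consumer down to its lowest-level prey: B → F → G → I (levels 1 through 4).
All prey of I (G 3) are at level 3 or above, so I is at level 1 + 3 = 4.
Every consumer has at least one prey at level 3 or below, so none exceeds level 4.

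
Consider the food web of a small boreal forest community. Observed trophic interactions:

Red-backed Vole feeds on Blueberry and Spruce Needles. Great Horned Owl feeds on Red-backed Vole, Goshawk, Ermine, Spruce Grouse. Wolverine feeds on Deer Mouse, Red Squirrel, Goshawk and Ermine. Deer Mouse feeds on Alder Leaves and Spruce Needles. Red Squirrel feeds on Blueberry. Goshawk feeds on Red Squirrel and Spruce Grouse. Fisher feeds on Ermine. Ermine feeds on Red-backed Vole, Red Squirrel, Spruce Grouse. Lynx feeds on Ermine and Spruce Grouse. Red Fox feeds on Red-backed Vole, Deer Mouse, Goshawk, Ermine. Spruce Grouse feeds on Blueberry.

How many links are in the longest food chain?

One longest chain: Blueberry → Spruce Grouse → Ermine → Lynx.
It has 4 species and 3 links.

3 links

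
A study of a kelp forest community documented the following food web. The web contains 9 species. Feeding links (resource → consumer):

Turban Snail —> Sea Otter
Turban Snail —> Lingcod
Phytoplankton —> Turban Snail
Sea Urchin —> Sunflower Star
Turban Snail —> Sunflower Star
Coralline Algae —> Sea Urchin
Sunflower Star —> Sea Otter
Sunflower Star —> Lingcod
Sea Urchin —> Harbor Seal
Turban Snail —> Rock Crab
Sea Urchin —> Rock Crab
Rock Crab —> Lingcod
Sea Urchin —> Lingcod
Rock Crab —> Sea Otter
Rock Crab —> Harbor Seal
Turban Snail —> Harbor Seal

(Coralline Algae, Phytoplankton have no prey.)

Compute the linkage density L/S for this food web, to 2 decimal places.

L/S = 1.78

There are L = 16 links among S = 9 species.
L/S = 16/9 = 1.7778 ≈ 1.78.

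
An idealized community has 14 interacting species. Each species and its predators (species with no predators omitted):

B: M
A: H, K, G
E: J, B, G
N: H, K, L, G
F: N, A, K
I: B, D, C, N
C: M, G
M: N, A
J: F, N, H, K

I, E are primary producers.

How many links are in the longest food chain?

4 links

One longest chain: E → J → F → N → H.
It has 5 species and 4 links.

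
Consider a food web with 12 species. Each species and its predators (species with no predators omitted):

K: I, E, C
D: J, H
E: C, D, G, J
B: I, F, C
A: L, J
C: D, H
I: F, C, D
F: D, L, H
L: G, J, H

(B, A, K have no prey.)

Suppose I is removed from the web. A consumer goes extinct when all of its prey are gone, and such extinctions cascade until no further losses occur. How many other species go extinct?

0

Remove I.
Every predator of it retains at least one other prey: F still has B; C still has B, K, E; D still has E, F, C.
No consumer loses all prey, so no secondary extinctions occur.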